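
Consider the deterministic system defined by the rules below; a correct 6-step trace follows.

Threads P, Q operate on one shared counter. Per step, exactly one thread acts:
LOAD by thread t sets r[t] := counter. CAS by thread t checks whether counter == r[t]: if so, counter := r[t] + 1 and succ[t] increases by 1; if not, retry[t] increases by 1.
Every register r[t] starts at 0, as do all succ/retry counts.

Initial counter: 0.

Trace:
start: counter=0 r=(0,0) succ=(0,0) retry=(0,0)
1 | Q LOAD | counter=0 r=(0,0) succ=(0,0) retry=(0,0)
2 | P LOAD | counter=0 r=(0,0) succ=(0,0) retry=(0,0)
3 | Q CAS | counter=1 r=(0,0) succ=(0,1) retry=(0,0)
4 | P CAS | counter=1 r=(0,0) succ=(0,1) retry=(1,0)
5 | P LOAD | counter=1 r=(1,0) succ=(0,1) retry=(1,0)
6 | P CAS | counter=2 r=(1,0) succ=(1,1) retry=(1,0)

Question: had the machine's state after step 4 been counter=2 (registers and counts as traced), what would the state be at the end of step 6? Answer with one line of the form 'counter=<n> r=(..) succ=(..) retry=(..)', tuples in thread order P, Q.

counter=3 r=(2,0) succ=(1,1) retry=(1,0)

state after step 4 := counter=2 r=(0,0) succ=(0,1) retry=(1,0)
5 | P LOAD | counter=2 r=(2,0) succ=(0,1) retry=(1,0)
6 | P CAS | counter=3 r=(2,0) succ=(1,1) retry=(1,0)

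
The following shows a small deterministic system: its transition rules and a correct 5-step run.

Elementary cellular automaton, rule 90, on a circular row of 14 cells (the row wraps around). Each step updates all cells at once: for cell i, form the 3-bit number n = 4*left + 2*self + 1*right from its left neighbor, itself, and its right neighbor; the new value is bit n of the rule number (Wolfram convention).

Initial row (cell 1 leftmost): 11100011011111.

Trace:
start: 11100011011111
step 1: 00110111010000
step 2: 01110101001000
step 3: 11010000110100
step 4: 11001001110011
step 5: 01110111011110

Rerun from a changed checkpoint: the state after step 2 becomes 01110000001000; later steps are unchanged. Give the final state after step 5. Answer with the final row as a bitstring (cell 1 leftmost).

state after step 2 := 01110000001000
step 3: 11011000010100
step 4: 11011100100011
step 5: 01010111010110

01010111010110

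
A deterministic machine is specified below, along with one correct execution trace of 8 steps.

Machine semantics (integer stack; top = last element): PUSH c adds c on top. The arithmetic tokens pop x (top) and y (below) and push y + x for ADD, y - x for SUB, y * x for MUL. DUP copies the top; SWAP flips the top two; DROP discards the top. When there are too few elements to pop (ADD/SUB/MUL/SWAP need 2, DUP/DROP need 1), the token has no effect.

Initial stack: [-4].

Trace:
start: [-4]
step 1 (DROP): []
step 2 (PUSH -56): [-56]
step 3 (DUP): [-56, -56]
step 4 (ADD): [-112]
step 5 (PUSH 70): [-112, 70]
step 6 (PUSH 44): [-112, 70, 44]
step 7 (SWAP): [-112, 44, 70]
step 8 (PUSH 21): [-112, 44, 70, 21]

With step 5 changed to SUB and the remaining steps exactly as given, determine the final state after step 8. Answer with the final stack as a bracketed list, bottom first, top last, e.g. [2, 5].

[44, -112, 21]

(re-executing from step 5 with the substitution; state before step 5: [-112])
step 5 (SUB): [-112]
step 6 (PUSH 44): [-112, 44]
step 7 (SWAP): [44, -112]
step 8 (PUSH 21): [44, -112, 21]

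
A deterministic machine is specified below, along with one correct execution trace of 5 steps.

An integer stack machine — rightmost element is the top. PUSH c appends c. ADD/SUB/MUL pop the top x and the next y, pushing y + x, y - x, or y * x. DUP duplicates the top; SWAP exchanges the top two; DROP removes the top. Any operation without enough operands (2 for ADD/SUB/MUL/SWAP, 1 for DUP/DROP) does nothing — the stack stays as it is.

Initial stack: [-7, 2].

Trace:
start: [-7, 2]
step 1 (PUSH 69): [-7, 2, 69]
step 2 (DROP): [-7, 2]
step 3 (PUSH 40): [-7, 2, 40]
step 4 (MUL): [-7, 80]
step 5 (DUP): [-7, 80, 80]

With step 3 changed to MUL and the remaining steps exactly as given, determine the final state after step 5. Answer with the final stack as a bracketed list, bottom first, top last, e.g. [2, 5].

[-14, -14]

(re-executing from step 3 with the substitution; state before step 3: [-7, 2])
step 3 (MUL): [-14]
step 4 (MUL): [-14]
step 5 (DUP): [-14, -14]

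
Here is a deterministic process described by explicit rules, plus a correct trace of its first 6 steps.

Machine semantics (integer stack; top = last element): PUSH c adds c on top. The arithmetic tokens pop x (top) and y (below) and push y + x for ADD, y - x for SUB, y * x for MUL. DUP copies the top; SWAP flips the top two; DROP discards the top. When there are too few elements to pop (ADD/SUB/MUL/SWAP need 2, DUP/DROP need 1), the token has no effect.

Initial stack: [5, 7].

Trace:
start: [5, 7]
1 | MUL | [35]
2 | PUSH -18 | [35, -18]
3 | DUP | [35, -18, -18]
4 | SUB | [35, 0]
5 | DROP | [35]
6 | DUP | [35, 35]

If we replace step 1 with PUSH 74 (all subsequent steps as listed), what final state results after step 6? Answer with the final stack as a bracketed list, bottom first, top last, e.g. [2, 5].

[5, 7, 74, 74]

(re-executing from step 1 with the substitution; state before step 1: [5, 7])
1 | PUSH 74 | [5, 7, 74]
2 | PUSH -18 | [5, 7, 74, -18]
3 | DUP | [5, 7, 74, -18, -18]
4 | SUB | [5, 7, 74, 0]
5 | DROP | [5, 7, 74]
6 | DUP | [5, 7, 74, 74]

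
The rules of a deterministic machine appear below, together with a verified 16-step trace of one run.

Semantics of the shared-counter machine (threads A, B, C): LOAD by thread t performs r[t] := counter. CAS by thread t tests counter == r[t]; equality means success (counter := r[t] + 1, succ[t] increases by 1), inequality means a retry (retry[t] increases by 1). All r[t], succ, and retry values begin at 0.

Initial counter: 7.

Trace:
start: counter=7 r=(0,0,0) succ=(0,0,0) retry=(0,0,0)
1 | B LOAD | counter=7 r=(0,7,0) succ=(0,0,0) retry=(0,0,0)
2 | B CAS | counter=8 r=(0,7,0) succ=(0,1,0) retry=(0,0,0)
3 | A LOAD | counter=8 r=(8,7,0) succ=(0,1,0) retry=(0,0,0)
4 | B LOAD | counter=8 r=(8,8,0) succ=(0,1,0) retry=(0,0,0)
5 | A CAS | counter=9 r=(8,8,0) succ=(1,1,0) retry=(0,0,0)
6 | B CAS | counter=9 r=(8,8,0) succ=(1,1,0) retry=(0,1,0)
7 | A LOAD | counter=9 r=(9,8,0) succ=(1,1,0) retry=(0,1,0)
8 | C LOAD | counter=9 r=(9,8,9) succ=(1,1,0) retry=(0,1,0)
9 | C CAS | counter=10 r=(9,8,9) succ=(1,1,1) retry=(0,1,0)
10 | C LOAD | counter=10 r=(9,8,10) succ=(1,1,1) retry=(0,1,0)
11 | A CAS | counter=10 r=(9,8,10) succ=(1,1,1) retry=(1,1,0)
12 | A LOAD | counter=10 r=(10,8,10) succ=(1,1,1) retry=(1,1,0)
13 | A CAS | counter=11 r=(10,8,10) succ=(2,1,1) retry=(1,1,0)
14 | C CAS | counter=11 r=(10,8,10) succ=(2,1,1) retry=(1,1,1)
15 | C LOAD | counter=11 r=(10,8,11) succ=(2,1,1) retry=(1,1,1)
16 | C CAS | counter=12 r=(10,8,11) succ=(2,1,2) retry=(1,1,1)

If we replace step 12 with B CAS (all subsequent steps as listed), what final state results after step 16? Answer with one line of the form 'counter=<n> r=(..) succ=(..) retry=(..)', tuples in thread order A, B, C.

(re-executing from step 12 with the substitution; state before step 12: counter=10 r=(9,8,10) succ=(1,1,1) retry=(1,1,0))
12 | B CAS | counter=10 r=(9,8,10) succ=(1,1,1) retry=(1,2,0)
13 | A CAS | counter=10 r=(9,8,10) succ=(1,1,1) retry=(2,2,0)
14 | C CAS | counter=11 r=(9,8,10) succ=(1,1,2) retry=(2,2,0)
15 | C LOAD | counter=11 r=(9,8,11) succ=(1,1,2) retry=(2,2,0)
16 | C CAS | counter=12 r=(9,8,11) succ=(1,1,3) retry=(2,2,0)

counter=12 r=(9,8,11) succ=(1,1,3) retry=(2,2,0)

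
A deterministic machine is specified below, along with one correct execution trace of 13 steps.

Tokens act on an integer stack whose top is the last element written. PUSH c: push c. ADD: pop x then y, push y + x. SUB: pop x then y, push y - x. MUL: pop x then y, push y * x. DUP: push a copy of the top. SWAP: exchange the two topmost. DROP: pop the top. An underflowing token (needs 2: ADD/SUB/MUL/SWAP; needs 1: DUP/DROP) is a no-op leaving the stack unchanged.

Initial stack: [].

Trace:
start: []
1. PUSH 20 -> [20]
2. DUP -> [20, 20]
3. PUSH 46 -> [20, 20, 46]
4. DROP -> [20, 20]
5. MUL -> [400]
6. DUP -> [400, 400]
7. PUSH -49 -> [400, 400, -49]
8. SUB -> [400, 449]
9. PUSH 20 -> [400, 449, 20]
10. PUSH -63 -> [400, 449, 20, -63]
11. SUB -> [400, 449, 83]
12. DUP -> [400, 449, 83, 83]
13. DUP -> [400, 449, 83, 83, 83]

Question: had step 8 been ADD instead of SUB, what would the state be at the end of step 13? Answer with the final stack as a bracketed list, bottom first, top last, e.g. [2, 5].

[400, 351, 83, 83, 83]

(re-executing from step 8 with the substitution; state before step 8: [400, 400, -49])
8. ADD -> [400, 351]
9. PUSH 20 -> [400, 351, 20]
10. PUSH -63 -> [400, 351, 20, -63]
11. SUB -> [400, 351, 83]
12. DUP -> [400, 351, 83, 83]
13. DUP -> [400, 351, 83, 83, 83]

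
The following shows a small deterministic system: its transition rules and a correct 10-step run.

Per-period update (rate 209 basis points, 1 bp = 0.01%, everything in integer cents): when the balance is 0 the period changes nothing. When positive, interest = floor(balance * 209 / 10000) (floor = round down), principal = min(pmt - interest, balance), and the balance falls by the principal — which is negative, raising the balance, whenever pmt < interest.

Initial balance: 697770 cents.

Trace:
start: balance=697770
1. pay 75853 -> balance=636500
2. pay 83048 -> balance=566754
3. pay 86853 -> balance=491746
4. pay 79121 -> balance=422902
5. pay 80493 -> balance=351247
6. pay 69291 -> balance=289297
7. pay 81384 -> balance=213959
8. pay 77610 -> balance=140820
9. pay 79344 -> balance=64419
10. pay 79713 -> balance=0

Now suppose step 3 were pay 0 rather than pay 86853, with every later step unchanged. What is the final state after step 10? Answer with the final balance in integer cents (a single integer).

86435

(re-executing from step 3 with the substitution; state before step 3: balance=566754)
3. pay 0 -> balance=578599
4. pay 79121 -> balance=511570
5. pay 80493 -> balance=441768
6. pay 69291 -> balance=381709
7. pay 81384 -> balance=308302
8. pay 77610 -> balance=237135
9. pay 79344 -> balance=162747
10. pay 79713 -> balance=86435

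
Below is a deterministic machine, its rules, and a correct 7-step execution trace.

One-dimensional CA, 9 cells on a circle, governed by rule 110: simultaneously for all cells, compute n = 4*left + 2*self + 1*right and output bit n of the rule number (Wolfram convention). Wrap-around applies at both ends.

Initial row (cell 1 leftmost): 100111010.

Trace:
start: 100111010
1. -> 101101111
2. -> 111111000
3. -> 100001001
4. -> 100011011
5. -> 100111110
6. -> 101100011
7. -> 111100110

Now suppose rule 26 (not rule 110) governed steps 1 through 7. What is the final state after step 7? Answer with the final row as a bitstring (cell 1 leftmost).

010010010

(re-executing steps 1..7 under rule 26; state before step 1: 100111010)
1. -> 011100000
2. -> 110010000
3. -> 101101001
4. -> 001000111
5. -> 110101100
6. -> 100001011
7. -> 010010010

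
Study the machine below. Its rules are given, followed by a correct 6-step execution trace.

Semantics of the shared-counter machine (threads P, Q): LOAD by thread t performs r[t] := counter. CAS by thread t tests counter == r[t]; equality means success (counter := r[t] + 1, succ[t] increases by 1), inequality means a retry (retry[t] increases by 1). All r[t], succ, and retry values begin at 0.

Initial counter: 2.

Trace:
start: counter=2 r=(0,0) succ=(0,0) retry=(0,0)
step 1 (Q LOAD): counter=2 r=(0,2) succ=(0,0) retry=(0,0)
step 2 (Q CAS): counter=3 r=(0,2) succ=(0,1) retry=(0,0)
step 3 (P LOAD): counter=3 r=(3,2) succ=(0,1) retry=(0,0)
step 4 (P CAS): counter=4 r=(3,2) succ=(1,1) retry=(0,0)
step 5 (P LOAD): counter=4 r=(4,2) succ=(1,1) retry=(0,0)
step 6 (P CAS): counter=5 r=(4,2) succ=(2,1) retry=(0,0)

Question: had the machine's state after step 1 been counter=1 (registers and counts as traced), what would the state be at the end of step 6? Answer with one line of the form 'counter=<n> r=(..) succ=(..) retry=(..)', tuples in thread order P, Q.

state after step 1 := counter=1 r=(0,2) succ=(0,0) retry=(0,0)
step 2 (Q CAS): counter=1 r=(0,2) succ=(0,0) retry=(0,1)
step 3 (P LOAD): counter=1 r=(1,2) succ=(0,0) retry=(0,1)
step 4 (P CAS): counter=2 r=(1,2) succ=(1,0) retry=(0,1)
step 5 (P LOAD): counter=2 r=(2,2) succ=(1,0) retry=(0,1)
step 6 (P CAS): counter=3 r=(2,2) succ=(2,0) retry=(0,1)

counter=3 r=(2,2) succ=(2,0) retry=(0,1)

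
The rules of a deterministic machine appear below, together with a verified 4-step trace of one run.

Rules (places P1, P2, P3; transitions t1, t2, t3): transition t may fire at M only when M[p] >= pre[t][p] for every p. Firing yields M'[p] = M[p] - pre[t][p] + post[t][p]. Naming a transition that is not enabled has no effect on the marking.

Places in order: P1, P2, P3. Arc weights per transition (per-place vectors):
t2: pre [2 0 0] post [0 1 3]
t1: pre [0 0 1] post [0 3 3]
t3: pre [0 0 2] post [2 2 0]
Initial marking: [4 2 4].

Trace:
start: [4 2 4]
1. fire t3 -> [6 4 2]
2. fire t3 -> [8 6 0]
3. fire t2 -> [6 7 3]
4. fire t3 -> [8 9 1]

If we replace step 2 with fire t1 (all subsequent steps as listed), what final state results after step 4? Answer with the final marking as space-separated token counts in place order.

6 10 5

(re-executing from step 2 with the substitution; state before step 2: [6 4 2])
2. fire t1 -> [6 7 4]
3. fire t2 -> [4 8 7]
4. fire t3 -> [6 10 5]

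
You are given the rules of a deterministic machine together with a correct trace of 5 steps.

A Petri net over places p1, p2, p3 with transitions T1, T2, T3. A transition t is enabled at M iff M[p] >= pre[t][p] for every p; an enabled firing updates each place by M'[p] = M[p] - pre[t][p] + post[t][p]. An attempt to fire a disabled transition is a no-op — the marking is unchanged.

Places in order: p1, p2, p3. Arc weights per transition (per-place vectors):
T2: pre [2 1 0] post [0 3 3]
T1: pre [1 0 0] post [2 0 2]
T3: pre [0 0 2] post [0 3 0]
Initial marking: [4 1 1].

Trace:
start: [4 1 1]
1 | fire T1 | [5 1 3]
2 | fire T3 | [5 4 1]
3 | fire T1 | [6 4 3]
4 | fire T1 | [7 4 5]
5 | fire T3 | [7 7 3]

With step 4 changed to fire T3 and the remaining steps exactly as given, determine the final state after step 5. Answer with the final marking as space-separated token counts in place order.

(re-executing from step 4 with the substitution; state before step 4: [6 4 3])
4 | fire T3 | [6 7 1]
5 | fire T3 | [6 7 1]

6 7 1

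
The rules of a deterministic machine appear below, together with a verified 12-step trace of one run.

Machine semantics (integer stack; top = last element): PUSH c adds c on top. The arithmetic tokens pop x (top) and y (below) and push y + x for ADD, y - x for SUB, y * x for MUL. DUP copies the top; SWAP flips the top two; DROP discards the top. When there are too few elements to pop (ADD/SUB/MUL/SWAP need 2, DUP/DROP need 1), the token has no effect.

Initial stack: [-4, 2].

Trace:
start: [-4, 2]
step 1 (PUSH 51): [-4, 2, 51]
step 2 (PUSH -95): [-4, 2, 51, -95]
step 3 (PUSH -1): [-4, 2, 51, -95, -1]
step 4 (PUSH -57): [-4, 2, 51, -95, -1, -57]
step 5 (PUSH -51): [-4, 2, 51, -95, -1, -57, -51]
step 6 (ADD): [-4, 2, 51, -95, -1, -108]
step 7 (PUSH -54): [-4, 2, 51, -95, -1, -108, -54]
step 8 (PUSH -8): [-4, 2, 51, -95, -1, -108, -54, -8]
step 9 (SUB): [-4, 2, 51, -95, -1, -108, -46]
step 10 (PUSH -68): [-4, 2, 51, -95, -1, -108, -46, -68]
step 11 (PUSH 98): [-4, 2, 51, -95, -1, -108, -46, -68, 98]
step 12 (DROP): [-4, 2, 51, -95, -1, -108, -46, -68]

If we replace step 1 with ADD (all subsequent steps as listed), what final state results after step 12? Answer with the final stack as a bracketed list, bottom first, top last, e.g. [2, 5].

[-2, -95, -1, -108, -46, -68]

(re-executing from step 1 with the substitution; state before step 1: [-4, 2])
step 1 (ADD): [-2]
step 2 (PUSH -95): [-2, -95]
step 3 (PUSH -1): [-2, -95, -1]
step 4 (PUSH -57): [-2, -95, -1, -57]
step 5 (PUSH -51): [-2, -95, -1, -57, -51]
step 6 (ADD): [-2, -95, -1, -108]
step 7 (PUSH -54): [-2, -95, -1, -108, -54]
step 8 (PUSH -8): [-2, -95, -1, -108, -54, -8]
step 9 (SUB): [-2, -95, -1, -108, -46]
step 10 (PUSH -68): [-2, -95, -1, -108, -46, -68]
step 11 (PUSH 98): [-2, -95, -1, -108, -46, -68, 98]
step 12 (DROP): [-2, -95, -1, -108, -46, -68]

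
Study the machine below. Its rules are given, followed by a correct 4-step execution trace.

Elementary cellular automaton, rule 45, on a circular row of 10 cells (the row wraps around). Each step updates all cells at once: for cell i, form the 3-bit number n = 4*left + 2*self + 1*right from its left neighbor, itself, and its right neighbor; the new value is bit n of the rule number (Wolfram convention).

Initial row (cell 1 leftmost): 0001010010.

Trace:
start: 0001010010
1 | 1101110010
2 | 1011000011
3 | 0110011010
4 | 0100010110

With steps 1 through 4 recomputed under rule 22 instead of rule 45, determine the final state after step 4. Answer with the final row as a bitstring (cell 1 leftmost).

1111000011

(re-executing steps 1..4 under rule 22; state before step 1: 0001010010)
1 | 0011011111
2 | 1100000000
3 | 0010000001
4 | 1111000011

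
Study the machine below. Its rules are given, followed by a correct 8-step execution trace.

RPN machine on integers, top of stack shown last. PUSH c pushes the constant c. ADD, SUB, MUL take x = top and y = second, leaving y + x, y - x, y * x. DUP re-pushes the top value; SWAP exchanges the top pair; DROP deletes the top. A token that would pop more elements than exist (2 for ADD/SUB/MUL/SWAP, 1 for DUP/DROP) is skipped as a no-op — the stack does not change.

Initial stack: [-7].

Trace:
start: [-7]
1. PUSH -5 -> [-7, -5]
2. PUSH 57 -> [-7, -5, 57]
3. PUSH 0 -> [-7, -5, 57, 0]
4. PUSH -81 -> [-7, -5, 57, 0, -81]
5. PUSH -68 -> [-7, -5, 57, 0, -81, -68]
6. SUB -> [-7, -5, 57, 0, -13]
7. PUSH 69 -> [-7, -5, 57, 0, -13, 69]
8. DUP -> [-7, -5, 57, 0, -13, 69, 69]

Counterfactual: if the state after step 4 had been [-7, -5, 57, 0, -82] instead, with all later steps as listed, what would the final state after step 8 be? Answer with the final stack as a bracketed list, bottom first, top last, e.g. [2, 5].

[-7, -5, 57, 0, -14, 69, 69]

state after step 4 := [-7, -5, 57, 0, -82]
5. PUSH -68 -> [-7, -5, 57, 0, -82, -68]
6. SUB -> [-7, -5, 57, 0, -14]
7. PUSH 69 -> [-7, -5, 57, 0, -14, 69]
8. DUP -> [-7, -5, 57, 0, -14, 69, 69]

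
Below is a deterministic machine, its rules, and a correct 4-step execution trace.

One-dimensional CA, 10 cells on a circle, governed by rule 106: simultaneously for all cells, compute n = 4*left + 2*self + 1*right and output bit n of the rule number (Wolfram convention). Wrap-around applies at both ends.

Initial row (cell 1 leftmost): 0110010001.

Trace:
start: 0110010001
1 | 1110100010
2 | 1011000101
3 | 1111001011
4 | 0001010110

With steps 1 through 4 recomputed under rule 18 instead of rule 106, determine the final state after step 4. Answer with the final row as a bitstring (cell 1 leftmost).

0000100100

(re-executing steps 1..4 under rule 18; state before step 1: 0110010001)
1 | 0001101010
2 | 0010000001
3 | 1101000010
4 | 0000100100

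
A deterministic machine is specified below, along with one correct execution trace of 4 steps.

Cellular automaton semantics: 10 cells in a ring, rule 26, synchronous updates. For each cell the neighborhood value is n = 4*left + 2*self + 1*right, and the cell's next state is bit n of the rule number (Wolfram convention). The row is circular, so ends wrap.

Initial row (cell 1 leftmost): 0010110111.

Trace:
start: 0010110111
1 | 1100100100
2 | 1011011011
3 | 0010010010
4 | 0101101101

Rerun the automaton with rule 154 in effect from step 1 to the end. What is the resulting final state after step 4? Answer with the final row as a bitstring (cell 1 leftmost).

1101110010

(re-executing steps 1..4 under rule 154; state before step 1: 0010110111)
1 | 1100100110
2 | 1011011100
3 | 0010011011
4 | 1101110010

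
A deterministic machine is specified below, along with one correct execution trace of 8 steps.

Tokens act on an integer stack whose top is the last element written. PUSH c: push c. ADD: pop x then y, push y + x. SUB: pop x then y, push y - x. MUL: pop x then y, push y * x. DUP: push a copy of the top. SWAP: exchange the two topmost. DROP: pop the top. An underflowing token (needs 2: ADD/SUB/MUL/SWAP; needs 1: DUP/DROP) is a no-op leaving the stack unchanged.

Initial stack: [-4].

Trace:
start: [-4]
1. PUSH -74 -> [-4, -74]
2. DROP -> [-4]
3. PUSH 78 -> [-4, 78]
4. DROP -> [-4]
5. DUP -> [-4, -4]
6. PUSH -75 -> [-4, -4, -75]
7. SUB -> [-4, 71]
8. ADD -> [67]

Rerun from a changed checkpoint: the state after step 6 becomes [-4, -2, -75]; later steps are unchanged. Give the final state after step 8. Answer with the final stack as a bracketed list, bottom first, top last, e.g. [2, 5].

state after step 6 := [-4, -2, -75]
7. SUB -> [-4, 73]
8. ADD -> [69]

[69]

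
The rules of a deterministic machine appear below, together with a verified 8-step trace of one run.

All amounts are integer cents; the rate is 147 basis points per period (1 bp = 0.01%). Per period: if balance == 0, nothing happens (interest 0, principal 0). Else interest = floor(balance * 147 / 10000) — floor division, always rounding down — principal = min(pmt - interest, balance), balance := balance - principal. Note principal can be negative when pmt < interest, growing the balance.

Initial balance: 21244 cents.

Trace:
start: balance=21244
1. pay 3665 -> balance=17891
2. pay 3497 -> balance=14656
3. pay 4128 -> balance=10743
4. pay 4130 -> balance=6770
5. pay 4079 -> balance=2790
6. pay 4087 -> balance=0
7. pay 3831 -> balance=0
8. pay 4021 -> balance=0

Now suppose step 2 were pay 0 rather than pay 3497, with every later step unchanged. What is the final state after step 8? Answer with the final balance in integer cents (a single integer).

0

(re-executing from step 2 with the substitution; state before step 2: balance=17891)
2. pay 0 -> balance=18153
3. pay 4128 -> balance=14291
4. pay 4130 -> balance=10371
5. pay 4079 -> balance=6444
6. pay 4087 -> balance=2451
7. pay 3831 -> balance=0
8. pay 4021 -> balance=0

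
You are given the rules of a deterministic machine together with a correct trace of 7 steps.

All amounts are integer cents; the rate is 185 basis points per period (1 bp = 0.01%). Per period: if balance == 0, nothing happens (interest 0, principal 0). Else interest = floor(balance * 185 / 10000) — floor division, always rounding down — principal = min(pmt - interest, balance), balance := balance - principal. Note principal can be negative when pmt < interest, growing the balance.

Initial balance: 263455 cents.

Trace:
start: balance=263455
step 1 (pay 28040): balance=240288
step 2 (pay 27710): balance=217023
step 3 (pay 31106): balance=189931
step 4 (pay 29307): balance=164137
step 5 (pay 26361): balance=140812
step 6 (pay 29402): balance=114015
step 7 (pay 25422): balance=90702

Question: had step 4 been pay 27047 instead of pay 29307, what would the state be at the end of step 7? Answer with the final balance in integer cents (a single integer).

93089

(re-executing from step 4 with the substitution; state before step 4: balance=189931)
step 4 (pay 27047): balance=166397
step 5 (pay 26361): balance=143114
step 6 (pay 29402): balance=116359
step 7 (pay 25422): balance=93089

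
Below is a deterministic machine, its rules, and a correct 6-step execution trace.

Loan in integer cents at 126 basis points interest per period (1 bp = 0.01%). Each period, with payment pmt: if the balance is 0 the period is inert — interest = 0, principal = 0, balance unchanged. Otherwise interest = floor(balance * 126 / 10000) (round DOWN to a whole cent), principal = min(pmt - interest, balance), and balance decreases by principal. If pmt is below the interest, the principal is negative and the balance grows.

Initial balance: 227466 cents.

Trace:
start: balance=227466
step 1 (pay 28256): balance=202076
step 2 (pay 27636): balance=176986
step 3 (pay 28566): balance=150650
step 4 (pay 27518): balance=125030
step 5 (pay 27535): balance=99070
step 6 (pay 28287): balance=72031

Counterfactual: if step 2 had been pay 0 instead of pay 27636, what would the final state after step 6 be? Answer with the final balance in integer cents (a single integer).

101085

(re-executing from step 2 with the substitution; state before step 2: balance=202076)
step 2 (pay 0): balance=204622
step 3 (pay 28566): balance=178634
step 4 (pay 27518): balance=153366
step 5 (pay 27535): balance=127763
step 6 (pay 28287): balance=101085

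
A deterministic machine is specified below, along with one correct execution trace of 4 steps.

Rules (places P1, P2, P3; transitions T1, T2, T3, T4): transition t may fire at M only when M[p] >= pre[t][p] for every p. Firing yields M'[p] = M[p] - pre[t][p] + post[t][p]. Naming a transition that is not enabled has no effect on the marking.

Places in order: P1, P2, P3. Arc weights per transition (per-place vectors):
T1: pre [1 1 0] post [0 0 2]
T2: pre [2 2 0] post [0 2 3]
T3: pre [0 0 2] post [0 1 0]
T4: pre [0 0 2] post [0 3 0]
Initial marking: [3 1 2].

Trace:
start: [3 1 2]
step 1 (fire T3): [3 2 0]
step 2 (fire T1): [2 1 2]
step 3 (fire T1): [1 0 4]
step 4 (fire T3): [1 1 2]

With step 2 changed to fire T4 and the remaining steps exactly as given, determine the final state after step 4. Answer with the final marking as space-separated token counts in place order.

(re-executing from step 2 with the substitution; state before step 2: [3 2 0])
step 2 (fire T4): [3 2 0]
step 3 (fire T1): [2 1 2]
step 4 (fire T3): [2 2 0]

2 2 0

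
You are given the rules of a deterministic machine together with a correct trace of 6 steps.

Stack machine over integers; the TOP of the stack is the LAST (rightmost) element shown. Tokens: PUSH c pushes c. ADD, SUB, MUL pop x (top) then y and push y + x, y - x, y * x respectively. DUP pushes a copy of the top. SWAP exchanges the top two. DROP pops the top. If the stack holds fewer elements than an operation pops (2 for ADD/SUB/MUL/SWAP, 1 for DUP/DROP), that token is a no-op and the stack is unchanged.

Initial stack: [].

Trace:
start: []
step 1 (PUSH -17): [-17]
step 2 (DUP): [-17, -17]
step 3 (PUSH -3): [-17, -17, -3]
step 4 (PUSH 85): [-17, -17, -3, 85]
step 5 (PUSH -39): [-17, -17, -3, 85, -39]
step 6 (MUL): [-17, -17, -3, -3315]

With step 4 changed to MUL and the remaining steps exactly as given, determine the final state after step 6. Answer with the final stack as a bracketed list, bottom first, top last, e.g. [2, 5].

(re-executing from step 4 with the substitution; state before step 4: [-17, -17, -3])
step 4 (MUL): [-17, 51]
step 5 (PUSH -39): [-17, 51, -39]
step 6 (MUL): [-17, -1989]

[-17, -1989]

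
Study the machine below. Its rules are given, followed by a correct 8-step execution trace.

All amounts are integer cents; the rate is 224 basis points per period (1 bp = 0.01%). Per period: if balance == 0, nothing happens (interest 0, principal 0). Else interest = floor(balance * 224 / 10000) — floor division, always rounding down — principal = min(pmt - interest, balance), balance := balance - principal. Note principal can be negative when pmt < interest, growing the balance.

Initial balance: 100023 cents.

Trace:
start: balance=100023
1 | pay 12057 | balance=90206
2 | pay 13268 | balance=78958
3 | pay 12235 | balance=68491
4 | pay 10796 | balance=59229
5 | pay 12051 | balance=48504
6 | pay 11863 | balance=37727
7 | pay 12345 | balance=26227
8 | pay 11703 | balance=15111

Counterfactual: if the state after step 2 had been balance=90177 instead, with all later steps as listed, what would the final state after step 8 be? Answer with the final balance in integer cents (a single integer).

state after step 2 := balance=90177
3 | pay 12235 | balance=79961
4 | pay 10796 | balance=70956
5 | pay 12051 | balance=60494
6 | pay 11863 | balance=49986
7 | pay 12345 | balance=38760
8 | pay 11703 | balance=27925

27925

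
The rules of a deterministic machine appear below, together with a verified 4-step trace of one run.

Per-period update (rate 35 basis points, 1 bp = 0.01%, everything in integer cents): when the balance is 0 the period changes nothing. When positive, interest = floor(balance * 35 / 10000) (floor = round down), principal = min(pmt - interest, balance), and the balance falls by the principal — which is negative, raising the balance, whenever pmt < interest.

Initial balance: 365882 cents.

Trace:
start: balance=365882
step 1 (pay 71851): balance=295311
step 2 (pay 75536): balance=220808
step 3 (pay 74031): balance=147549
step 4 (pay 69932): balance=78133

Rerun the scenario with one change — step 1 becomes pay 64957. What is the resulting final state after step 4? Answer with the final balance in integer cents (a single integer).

85100

(re-executing from step 1 with the substitution; state before step 1: balance=365882)
step 1 (pay 64957): balance=302205
step 2 (pay 75536): balance=227726
step 3 (pay 74031): balance=154492
step 4 (pay 69932): balance=85100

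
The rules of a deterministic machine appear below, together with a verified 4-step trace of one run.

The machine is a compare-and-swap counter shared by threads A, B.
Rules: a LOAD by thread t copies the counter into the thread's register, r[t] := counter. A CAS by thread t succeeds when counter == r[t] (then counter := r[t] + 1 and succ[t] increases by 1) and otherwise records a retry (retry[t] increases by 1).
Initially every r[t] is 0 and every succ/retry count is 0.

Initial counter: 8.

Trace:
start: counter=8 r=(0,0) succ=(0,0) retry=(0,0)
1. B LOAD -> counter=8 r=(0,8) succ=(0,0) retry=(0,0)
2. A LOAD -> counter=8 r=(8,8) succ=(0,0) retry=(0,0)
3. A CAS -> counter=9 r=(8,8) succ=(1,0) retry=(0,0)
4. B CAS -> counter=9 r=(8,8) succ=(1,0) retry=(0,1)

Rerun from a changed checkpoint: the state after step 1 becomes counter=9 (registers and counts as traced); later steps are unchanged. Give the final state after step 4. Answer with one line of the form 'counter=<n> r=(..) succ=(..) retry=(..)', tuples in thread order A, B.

counter=10 r=(9,8) succ=(1,0) retry=(0,1)

state after step 1 := counter=9 r=(0,8) succ=(0,0) retry=(0,0)
2. A LOAD -> counter=9 r=(9,8) succ=(0,0) retry=(0,0)
3. A CAS -> counter=10 r=(9,8) succ=(1,0) retry=(0,0)
4. B CAS -> counter=10 r=(9,8) succ=(1,0) retry=(0,1)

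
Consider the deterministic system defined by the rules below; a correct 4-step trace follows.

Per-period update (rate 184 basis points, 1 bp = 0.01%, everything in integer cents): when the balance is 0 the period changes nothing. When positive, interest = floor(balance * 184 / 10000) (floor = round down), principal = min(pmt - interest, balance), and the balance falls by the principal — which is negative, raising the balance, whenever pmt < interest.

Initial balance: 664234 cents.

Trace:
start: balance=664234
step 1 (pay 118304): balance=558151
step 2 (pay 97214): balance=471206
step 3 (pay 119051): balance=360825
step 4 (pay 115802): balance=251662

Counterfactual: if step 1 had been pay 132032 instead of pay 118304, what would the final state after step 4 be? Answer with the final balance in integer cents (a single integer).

237162

(re-executing from step 1 with the substitution; state before step 1: balance=664234)
step 1 (pay 132032): balance=544423
step 2 (pay 97214): balance=457226
step 3 (pay 119051): balance=346587
step 4 (pay 115802): balance=237162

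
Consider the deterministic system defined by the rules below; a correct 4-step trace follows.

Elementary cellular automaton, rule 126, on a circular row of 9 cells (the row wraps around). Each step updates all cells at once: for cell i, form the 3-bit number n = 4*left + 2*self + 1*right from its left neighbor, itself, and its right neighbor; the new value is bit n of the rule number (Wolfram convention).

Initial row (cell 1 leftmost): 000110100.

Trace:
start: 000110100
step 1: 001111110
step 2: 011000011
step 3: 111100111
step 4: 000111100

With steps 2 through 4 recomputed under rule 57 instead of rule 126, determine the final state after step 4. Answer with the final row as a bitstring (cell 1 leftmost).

(re-executing steps 2..4 under rule 57; state before step 2: 001111110)
step 2: 101000001
step 3: 010111101
step 4: 101100010

101100010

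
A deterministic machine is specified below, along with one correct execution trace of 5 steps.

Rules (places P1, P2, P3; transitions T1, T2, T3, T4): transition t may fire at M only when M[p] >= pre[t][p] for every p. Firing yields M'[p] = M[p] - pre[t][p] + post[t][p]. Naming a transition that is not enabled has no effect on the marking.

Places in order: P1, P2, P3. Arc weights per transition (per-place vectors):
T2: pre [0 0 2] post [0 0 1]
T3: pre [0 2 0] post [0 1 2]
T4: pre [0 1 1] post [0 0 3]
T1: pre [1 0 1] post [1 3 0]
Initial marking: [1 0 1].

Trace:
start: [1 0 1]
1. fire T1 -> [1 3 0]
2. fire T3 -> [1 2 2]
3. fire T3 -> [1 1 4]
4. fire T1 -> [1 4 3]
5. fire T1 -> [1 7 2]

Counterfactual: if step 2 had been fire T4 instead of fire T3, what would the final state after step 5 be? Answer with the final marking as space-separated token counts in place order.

(re-executing from step 2 with the substitution; state before step 2: [1 3 0])
2. fire T4 -> [1 3 0]
3. fire T3 -> [1 2 2]
4. fire T1 -> [1 5 1]
5. fire T1 -> [1 8 0]

1 8 0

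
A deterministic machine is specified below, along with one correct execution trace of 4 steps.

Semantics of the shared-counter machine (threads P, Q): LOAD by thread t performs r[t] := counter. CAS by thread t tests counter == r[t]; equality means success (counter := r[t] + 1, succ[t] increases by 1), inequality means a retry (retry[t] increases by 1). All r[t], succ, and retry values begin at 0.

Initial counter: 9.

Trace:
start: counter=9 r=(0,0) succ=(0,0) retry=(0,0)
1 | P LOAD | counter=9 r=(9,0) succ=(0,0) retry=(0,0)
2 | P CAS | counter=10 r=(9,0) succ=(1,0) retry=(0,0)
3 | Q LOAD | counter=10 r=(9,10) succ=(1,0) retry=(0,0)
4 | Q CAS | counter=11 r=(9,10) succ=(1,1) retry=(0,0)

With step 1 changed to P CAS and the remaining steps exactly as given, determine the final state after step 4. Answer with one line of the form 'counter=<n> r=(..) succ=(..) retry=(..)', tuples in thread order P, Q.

counter=10 r=(0,9) succ=(0,1) retry=(2,0)

(re-executing from step 1 with the substitution; state before step 1: counter=9 r=(0,0) succ=(0,0) retry=(0,0))
1 | P CAS | counter=9 r=(0,0) succ=(0,0) retry=(1,0)
2 | P CAS | counter=9 r=(0,0) succ=(0,0) retry=(2,0)
3 | Q LOAD | counter=9 r=(0,9) succ=(0,0) retry=(2,0)
4 | Q CAS | counter=10 r=(0,9) succ=(0,1) retry=(2,0)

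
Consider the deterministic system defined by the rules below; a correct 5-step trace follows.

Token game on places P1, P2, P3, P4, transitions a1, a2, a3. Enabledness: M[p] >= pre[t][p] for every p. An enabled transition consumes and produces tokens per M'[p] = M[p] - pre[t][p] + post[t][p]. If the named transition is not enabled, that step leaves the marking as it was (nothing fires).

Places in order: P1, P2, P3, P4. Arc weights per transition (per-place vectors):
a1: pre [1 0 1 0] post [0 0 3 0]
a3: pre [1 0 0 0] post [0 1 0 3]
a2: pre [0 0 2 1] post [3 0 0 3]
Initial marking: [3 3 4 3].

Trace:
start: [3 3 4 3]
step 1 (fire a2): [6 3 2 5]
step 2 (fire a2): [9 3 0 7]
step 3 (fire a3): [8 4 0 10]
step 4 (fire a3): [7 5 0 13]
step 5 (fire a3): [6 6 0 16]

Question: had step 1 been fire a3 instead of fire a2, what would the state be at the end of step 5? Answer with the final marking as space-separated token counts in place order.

(re-executing from step 1 with the substitution; state before step 1: [3 3 4 3])
step 1 (fire a3): [2 4 4 6]
step 2 (fire a2): [5 4 2 8]
step 3 (fire a3): [4 5 2 11]
step 4 (fire a3): [3 6 2 14]
step 5 (fire a3): [2 7 2 17]

2 7 2 17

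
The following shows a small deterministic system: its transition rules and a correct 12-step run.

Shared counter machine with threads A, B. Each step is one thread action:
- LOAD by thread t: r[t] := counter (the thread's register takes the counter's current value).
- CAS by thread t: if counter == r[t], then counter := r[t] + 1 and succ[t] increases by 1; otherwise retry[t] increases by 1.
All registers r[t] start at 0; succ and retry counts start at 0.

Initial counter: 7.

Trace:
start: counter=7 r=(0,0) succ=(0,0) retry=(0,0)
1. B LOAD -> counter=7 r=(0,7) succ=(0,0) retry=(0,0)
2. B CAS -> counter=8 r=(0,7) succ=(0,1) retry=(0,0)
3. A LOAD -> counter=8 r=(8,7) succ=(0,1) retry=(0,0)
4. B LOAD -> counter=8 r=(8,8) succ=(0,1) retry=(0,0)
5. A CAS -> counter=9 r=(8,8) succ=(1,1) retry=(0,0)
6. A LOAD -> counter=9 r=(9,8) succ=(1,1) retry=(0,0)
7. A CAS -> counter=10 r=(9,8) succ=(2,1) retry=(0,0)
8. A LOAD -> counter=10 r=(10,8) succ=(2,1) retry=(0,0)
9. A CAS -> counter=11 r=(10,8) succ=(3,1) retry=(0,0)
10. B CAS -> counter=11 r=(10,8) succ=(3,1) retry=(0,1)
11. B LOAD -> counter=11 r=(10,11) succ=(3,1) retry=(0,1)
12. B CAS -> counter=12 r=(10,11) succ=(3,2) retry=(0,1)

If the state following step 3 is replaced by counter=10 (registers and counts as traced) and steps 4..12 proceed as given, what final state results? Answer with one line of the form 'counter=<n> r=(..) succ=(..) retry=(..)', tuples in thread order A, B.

counter=13 r=(11,12) succ=(2,2) retry=(1,1)

state after step 3 := counter=10 r=(8,7) succ=(0,1) retry=(0,0)
4. B LOAD -> counter=10 r=(8,10) succ=(0,1) retry=(0,0)
5. A CAS -> counter=10 r=(8,10) succ=(0,1) retry=(1,0)
6. A LOAD -> counter=10 r=(10,10) succ=(0,1) retry=(1,0)
7. A CAS -> counter=11 r=(10,10) succ=(1,1) retry=(1,0)
8. A LOAD -> counter=11 r=(11,10) succ=(1,1) retry=(1,0)
9. A CAS -> counter=12 r=(11,10) succ=(2,1) retry=(1,0)
10. B CAS -> counter=12 r=(11,10) succ=(2,1) retry=(1,1)
11. B LOAD -> counter=12 r=(11,12) succ=(2,1) retry=(1,1)
12. B CAS -> counter=13 r=(11,12) succ=(2,2) retry=(1,1)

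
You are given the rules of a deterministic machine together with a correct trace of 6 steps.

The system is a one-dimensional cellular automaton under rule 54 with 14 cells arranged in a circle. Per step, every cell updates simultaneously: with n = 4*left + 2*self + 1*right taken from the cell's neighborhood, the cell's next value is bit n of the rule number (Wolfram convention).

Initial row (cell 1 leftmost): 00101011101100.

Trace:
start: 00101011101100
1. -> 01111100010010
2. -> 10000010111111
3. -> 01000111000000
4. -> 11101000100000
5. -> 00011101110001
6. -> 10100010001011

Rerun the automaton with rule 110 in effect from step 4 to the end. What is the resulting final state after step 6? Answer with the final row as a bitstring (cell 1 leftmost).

(re-executing steps 4..6 under rule 110; state before step 4: 01000111000000)
4. -> 11001101000000
5. -> 11011111000001
6. -> 01110001000011

01110001000011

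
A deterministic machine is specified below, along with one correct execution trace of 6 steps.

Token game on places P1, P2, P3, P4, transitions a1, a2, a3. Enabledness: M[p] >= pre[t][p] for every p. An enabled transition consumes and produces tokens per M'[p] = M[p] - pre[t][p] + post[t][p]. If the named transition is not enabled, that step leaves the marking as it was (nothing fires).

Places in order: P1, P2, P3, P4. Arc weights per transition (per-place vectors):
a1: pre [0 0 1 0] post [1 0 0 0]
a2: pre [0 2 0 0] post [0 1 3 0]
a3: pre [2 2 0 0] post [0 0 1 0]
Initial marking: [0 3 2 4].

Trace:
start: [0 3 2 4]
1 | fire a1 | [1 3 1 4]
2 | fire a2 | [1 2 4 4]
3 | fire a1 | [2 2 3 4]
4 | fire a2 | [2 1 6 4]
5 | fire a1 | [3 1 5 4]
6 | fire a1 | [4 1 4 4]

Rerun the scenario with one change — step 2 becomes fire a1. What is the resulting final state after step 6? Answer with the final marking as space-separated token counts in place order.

(re-executing from step 2 with the substitution; state before step 2: [1 3 1 4])
2 | fire a1 | [2 3 0 4]
3 | fire a1 | [2 3 0 4]
4 | fire a2 | [2 2 3 4]
5 | fire a1 | [3 2 2 4]
6 | fire a1 | [4 2 1 4]

4 2 1 4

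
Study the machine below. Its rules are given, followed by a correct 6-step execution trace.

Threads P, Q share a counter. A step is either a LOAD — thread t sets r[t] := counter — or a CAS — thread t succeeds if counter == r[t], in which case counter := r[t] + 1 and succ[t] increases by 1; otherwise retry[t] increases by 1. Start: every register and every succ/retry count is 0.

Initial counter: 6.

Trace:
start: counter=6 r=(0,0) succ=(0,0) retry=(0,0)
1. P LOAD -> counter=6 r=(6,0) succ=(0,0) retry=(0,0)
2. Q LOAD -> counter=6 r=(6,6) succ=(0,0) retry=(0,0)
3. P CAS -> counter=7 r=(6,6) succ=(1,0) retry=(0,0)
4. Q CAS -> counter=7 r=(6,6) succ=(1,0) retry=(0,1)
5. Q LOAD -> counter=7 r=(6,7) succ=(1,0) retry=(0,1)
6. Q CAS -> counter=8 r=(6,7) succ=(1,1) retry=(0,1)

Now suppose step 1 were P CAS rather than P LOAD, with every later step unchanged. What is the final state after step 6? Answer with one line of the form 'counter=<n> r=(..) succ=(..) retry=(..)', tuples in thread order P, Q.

counter=8 r=(0,7) succ=(0,2) retry=(2,0)

(re-executing from step 1 with the substitution; state before step 1: counter=6 r=(0,0) succ=(0,0) retry=(0,0))
1. P CAS -> counter=6 r=(0,0) succ=(0,0) retry=(1,0)
2. Q LOAD -> counter=6 r=(0,6) succ=(0,0) retry=(1,0)
3. P CAS -> counter=6 r=(0,6) succ=(0,0) retry=(2,0)
4. Q CAS -> counter=7 r=(0,6) succ=(0,1) retry=(2,0)
5. Q LOAD -> counter=7 r=(0,7) succ=(0,1) retry=(2,0)
6. Q CAS -> counter=8 r=(0,7) succ=(0,2) retry=(2,0)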